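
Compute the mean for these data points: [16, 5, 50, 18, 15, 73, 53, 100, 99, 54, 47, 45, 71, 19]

47.5

Step 1: Sum all values: 16 + 5 + 50 + 18 + 15 + 73 + 53 + 100 + 99 + 54 + 47 + 45 + 71 + 19 = 665
Step 2: Count the number of values: n = 14
Step 3: Mean = sum / n = 665 / 14 = 47.5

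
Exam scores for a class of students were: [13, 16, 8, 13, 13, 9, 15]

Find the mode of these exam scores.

13

Step 1: Count the frequency of each value:
  8: appears 1 time(s)
  9: appears 1 time(s)
  13: appears 3 time(s)
  15: appears 1 time(s)
  16: appears 1 time(s)
Step 2: The value 13 appears most frequently (3 times).
Step 3: Mode = 13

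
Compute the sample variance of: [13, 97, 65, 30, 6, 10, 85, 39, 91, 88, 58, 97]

1269.3561

Step 1: Compute the mean: (13 + 97 + 65 + 30 + 6 + 10 + 85 + 39 + 91 + 88 + 58 + 97) / 12 = 56.5833
Step 2: Compute squared deviations from the mean:
  (13 - 56.5833)^2 = 1899.5069
  (97 - 56.5833)^2 = 1633.5069
  (65 - 56.5833)^2 = 70.8403
  (30 - 56.5833)^2 = 706.6736
  (6 - 56.5833)^2 = 2558.6736
  (10 - 56.5833)^2 = 2170.0069
  (85 - 56.5833)^2 = 807.5069
  (39 - 56.5833)^2 = 309.1736
  (91 - 56.5833)^2 = 1184.5069
  (88 - 56.5833)^2 = 987.0069
  (58 - 56.5833)^2 = 2.0069
  (97 - 56.5833)^2 = 1633.5069
Step 3: Sum of squared deviations = 13962.9167
Step 4: Sample variance = 13962.9167 / 11 = 1269.3561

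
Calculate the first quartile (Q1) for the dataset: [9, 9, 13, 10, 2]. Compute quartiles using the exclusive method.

5.5

Step 1: Sort the data: [2, 9, 9, 10, 13]
Step 2: n = 5
Step 3: Using the exclusive quartile method:
  Q1 = 5.5
  Q2 (median) = 9
  Q3 = 11.5
  IQR = Q3 - Q1 = 11.5 - 5.5 = 6
Step 4: Q1 = 5.5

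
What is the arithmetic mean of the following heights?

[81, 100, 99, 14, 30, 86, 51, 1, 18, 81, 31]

53.8182

Step 1: Sum all values: 81 + 100 + 99 + 14 + 30 + 86 + 51 + 1 + 18 + 81 + 31 = 592
Step 2: Count the number of values: n = 11
Step 3: Mean = sum / n = 592 / 11 = 53.8182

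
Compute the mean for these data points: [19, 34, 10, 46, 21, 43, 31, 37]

30.125

Step 1: Sum all values: 19 + 34 + 10 + 46 + 21 + 43 + 31 + 37 = 241
Step 2: Count the number of values: n = 8
Step 3: Mean = sum / n = 241 / 8 = 30.125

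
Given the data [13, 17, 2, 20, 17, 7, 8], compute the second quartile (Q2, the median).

13

Step 1: Sort the data: [2, 7, 8, 13, 17, 17, 20]
Step 2: n = 7
Step 3: Q2 is the median. Since n is odd, it is the middle value at position 4: 13
Step 4: Q2 = 13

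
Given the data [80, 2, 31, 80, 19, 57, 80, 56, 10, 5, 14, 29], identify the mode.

80

Step 1: Count the frequency of each value:
  2: appears 1 time(s)
  5: appears 1 time(s)
  10: appears 1 time(s)
  14: appears 1 time(s)
  19: appears 1 time(s)
  29: appears 1 time(s)
  31: appears 1 time(s)
  56: appears 1 time(s)
  57: appears 1 time(s)
  80: appears 3 time(s)
Step 2: The value 80 appears most frequently (3 times).
Step 3: Mode = 80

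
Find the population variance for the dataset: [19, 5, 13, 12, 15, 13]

17.4722

Step 1: Compute the mean: (19 + 5 + 13 + 12 + 15 + 13) / 6 = 12.8333
Step 2: Compute squared deviations from the mean:
  (19 - 12.8333)^2 = 38.0278
  (5 - 12.8333)^2 = 61.3611
  (13 - 12.8333)^2 = 0.0278
  (12 - 12.8333)^2 = 0.6944
  (15 - 12.8333)^2 = 4.6944
  (13 - 12.8333)^2 = 0.0278
Step 3: Sum of squared deviations = 104.8333
Step 4: Population variance = 104.8333 / 6 = 17.4722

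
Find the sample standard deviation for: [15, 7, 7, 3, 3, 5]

4.4572

Step 1: Compute the mean: 6.6667
Step 2: Sum of squared deviations from the mean: 99.3333
Step 3: Sample variance = 99.3333 / 5 = 19.8667
Step 4: Standard deviation = sqrt(19.8667) = 4.4572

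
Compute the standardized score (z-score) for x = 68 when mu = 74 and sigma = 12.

-0.5

Step 1: Recall the z-score formula: z = (x - mu) / sigma
Step 2: Substitute values: z = (68 - 74) / 12
Step 3: z = -6 / 12 = -0.5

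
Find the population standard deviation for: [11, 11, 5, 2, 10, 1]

4.1899

Step 1: Compute the mean: 6.6667
Step 2: Sum of squared deviations from the mean: 105.3333
Step 3: Population variance = 105.3333 / 6 = 17.5556
Step 4: Standard deviation = sqrt(17.5556) = 4.1899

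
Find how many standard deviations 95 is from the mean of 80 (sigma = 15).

1

Step 1: Recall the z-score formula: z = (x - mu) / sigma
Step 2: Substitute values: z = (95 - 80) / 15
Step 3: z = 15 / 15 = 1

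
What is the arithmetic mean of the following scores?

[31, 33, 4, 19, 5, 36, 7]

19.2857

Step 1: Sum all values: 31 + 33 + 4 + 19 + 5 + 36 + 7 = 135
Step 2: Count the number of values: n = 7
Step 3: Mean = sum / n = 135 / 7 = 19.2857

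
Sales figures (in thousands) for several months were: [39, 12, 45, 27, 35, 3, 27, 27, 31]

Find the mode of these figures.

27

Step 1: Count the frequency of each value:
  3: appears 1 time(s)
  12: appears 1 time(s)
  27: appears 3 time(s)
  31: appears 1 time(s)
  35: appears 1 time(s)
  39: appears 1 time(s)
  45: appears 1 time(s)
Step 2: The value 27 appears most frequently (3 times).
Step 3: Mode = 27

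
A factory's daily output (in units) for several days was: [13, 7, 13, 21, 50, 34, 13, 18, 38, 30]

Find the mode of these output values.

13

Step 1: Count the frequency of each value:
  7: appears 1 time(s)
  13: appears 3 time(s)
  18: appears 1 time(s)
  21: appears 1 time(s)
  30: appears 1 time(s)
  34: appears 1 time(s)
  38: appears 1 time(s)
  50: appears 1 time(s)
Step 2: The value 13 appears most frequently (3 times).
Step 3: Mode = 13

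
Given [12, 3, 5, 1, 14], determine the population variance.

26

Step 1: Compute the mean: (12 + 3 + 5 + 1 + 14) / 5 = 7
Step 2: Compute squared deviations from the mean:
  (12 - 7)^2 = 25
  (3 - 7)^2 = 16
  (5 - 7)^2 = 4
  (1 - 7)^2 = 36
  (14 - 7)^2 = 49
Step 3: Sum of squared deviations = 130
Step 4: Population variance = 130 / 5 = 26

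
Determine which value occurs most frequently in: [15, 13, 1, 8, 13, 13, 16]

13

Step 1: Count the frequency of each value:
  1: appears 1 time(s)
  8: appears 1 time(s)
  13: appears 3 time(s)
  15: appears 1 time(s)
  16: appears 1 time(s)
Step 2: The value 13 appears most frequently (3 times).
Step 3: Mode = 13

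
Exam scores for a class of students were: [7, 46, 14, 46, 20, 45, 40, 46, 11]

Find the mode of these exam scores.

46

Step 1: Count the frequency of each value:
  7: appears 1 time(s)
  11: appears 1 time(s)
  14: appears 1 time(s)
  20: appears 1 time(s)
  40: appears 1 time(s)
  45: appears 1 time(s)
  46: appears 3 time(s)
Step 2: The value 46 appears most frequently (3 times).
Step 3: Mode = 46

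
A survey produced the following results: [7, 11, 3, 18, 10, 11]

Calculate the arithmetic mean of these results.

10

Step 1: Sum all values: 7 + 11 + 3 + 18 + 10 + 11 = 60
Step 2: Count the number of values: n = 6
Step 3: Mean = sum / n = 60 / 6 = 10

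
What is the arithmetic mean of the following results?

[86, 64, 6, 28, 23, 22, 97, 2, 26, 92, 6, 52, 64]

43.6923

Step 1: Sum all values: 86 + 64 + 6 + 28 + 23 + 22 + 97 + 2 + 26 + 92 + 6 + 52 + 64 = 568
Step 2: Count the number of values: n = 13
Step 3: Mean = sum / n = 568 / 13 = 43.6923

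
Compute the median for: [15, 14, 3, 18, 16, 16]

15.5

Step 1: Sort the data in ascending order: [3, 14, 15, 16, 16, 18]
Step 2: The number of values is n = 6.
Step 3: Since n is even, the median is the average of positions 3 and 4:
  Median = (15 + 16) / 2 = 15.5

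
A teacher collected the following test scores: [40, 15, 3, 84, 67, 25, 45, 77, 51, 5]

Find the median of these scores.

42.5

Step 1: Sort the data in ascending order: [3, 5, 15, 25, 40, 45, 51, 67, 77, 84]
Step 2: The number of values is n = 10.
Step 3: Since n is even, the median is the average of positions 5 and 6:
  Median = (40 + 45) / 2 = 42.5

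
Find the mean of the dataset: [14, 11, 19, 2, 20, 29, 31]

18

Step 1: Sum all values: 14 + 11 + 19 + 2 + 20 + 29 + 31 = 126
Step 2: Count the number of values: n = 7
Step 3: Mean = sum / n = 126 / 7 = 18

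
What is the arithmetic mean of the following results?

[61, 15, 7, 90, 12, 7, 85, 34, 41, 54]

40.6

Step 1: Sum all values: 61 + 15 + 7 + 90 + 12 + 7 + 85 + 34 + 41 + 54 = 406
Step 2: Count the number of values: n = 10
Step 3: Mean = sum / n = 406 / 10 = 40.6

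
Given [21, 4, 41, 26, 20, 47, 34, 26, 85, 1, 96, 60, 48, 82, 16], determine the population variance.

801.1822

Step 1: Compute the mean: (21 + 4 + 41 + 26 + 20 + 47 + 34 + 26 + 85 + 1 + 96 + 60 + 48 + 82 + 16) / 15 = 40.4667
Step 2: Compute squared deviations from the mean:
  (21 - 40.4667)^2 = 378.9511
  (4 - 40.4667)^2 = 1329.8178
  (41 - 40.4667)^2 = 0.2844
  (26 - 40.4667)^2 = 209.2844
  (20 - 40.4667)^2 = 418.8844
  (47 - 40.4667)^2 = 42.6844
  (34 - 40.4667)^2 = 41.8178
  (26 - 40.4667)^2 = 209.2844
  (85 - 40.4667)^2 = 1983.2178
  (1 - 40.4667)^2 = 1557.6178
  (96 - 40.4667)^2 = 3083.9511
  (60 - 40.4667)^2 = 381.5511
  (48 - 40.4667)^2 = 56.7511
  (82 - 40.4667)^2 = 1725.0178
  (16 - 40.4667)^2 = 598.6178
Step 3: Sum of squared deviations = 12017.7333
Step 4: Population variance = 12017.7333 / 15 = 801.1822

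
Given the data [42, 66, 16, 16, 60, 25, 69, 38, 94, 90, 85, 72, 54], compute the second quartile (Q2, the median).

60

Step 1: Sort the data: [16, 16, 25, 38, 42, 54, 60, 66, 69, 72, 85, 90, 94]
Step 2: n = 13
Step 3: Q2 is the median. Since n is odd, it is the middle value at position 7: 60
Step 4: Q2 = 60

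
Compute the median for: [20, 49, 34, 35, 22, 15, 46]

34

Step 1: Sort the data in ascending order: [15, 20, 22, 34, 35, 46, 49]
Step 2: The number of values is n = 7.
Step 3: Since n is odd, the median is the middle value at position 4: 34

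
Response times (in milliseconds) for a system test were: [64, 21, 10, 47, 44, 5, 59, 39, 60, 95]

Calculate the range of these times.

90

Step 1: Identify the maximum value: max = 95
Step 2: Identify the minimum value: min = 5
Step 3: Range = max - min = 95 - 5 = 90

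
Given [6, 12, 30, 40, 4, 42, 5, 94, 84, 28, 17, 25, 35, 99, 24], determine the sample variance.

991.0952

Step 1: Compute the mean: (6 + 12 + 30 + 40 + 4 + 42 + 5 + 94 + 84 + 28 + 17 + 25 + 35 + 99 + 24) / 15 = 36.3333
Step 2: Compute squared deviations from the mean:
  (6 - 36.3333)^2 = 920.1111
  (12 - 36.3333)^2 = 592.1111
  (30 - 36.3333)^2 = 40.1111
  (40 - 36.3333)^2 = 13.4444
  (4 - 36.3333)^2 = 1045.4444
  (42 - 36.3333)^2 = 32.1111
  (5 - 36.3333)^2 = 981.7778
  (94 - 36.3333)^2 = 3325.4444
  (84 - 36.3333)^2 = 2272.1111
  (28 - 36.3333)^2 = 69.4444
  (17 - 36.3333)^2 = 373.7778
  (25 - 36.3333)^2 = 128.4444
  (35 - 36.3333)^2 = 1.7778
  (99 - 36.3333)^2 = 3927.1111
  (24 - 36.3333)^2 = 152.1111
Step 3: Sum of squared deviations = 13875.3333
Step 4: Sample variance = 13875.3333 / 14 = 991.0952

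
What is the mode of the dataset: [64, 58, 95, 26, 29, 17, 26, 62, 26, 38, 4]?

26

Step 1: Count the frequency of each value:
  4: appears 1 time(s)
  17: appears 1 time(s)
  26: appears 3 time(s)
  29: appears 1 time(s)
  38: appears 1 time(s)
  58: appears 1 time(s)
  62: appears 1 time(s)
  64: appears 1 time(s)
  95: appears 1 time(s)
Step 2: The value 26 appears most frequently (3 times).
Step 3: Mode = 26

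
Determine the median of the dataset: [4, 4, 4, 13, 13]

4

Step 1: Sort the data in ascending order: [4, 4, 4, 13, 13]
Step 2: The number of values is n = 5.
Step 3: Since n is odd, the median is the middle value at position 3: 4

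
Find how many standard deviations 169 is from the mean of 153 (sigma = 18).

0.8889

Step 1: Recall the z-score formula: z = (x - mu) / sigma
Step 2: Substitute values: z = (169 - 153) / 18
Step 3: z = 16 / 18 = 0.8889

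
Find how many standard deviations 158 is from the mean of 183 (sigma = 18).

-1.3889

Step 1: Recall the z-score formula: z = (x - mu) / sigma
Step 2: Substitute values: z = (158 - 183) / 18
Step 3: z = -25 / 18 = -1.3889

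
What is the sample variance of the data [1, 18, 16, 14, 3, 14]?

51.2

Step 1: Compute the mean: (1 + 18 + 16 + 14 + 3 + 14) / 6 = 11
Step 2: Compute squared deviations from the mean:
  (1 - 11)^2 = 100
  (18 - 11)^2 = 49
  (16 - 11)^2 = 25
  (14 - 11)^2 = 9
  (3 - 11)^2 = 64
  (14 - 11)^2 = 9
Step 3: Sum of squared deviations = 256
Step 4: Sample variance = 256 / 5 = 51.2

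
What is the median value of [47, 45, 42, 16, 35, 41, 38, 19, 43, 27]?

39.5

Step 1: Sort the data in ascending order: [16, 19, 27, 35, 38, 41, 42, 43, 45, 47]
Step 2: The number of values is n = 10.
Step 3: Since n is even, the median is the average of positions 5 and 6:
  Median = (38 + 41) / 2 = 39.5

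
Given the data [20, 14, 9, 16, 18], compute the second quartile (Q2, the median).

16

Step 1: Sort the data: [9, 14, 16, 18, 20]
Step 2: n = 5
Step 3: Q2 is the median. Since n is odd, it is the middle value at position 3: 16
Step 4: Q2 = 16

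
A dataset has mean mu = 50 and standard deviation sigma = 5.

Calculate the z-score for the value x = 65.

3

Step 1: Recall the z-score formula: z = (x - mu) / sigma
Step 2: Substitute values: z = (65 - 50) / 5
Step 3: z = 15 / 5 = 3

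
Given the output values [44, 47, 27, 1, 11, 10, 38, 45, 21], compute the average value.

27.1111

Step 1: Sum all values: 44 + 47 + 27 + 1 + 11 + 10 + 38 + 45 + 21 = 244
Step 2: Count the number of values: n = 9
Step 3: Mean = sum / n = 244 / 9 = 27.1111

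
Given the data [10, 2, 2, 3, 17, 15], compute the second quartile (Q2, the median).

6.5

Step 1: Sort the data: [2, 2, 3, 10, 15, 17]
Step 2: n = 6
Step 3: Q2 is the median. Since n is even, it is the average of the values at positions 3 and 4:
  Q2 = (3 + 10) / 2 = 6.5
Step 4: Q2 = 6.5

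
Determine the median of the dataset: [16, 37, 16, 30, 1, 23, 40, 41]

26.5

Step 1: Sort the data in ascending order: [1, 16, 16, 23, 30, 37, 40, 41]
Step 2: The number of values is n = 8.
Step 3: Since n is even, the median is the average of positions 4 and 5:
  Median = (23 + 30) / 2 = 26.5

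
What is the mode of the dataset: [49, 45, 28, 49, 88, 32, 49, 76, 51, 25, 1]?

49

Step 1: Count the frequency of each value:
  1: appears 1 time(s)
  25: appears 1 time(s)
  28: appears 1 time(s)
  32: appears 1 time(s)
  45: appears 1 time(s)
  49: appears 3 time(s)
  51: appears 1 time(s)
  76: appears 1 time(s)
  88: appears 1 time(s)
Step 2: The value 49 appears most frequently (3 times).
Step 3: Mode = 49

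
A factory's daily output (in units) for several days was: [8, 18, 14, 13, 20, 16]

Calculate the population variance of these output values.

14.8056

Step 1: Compute the mean: (8 + 18 + 14 + 13 + 20 + 16) / 6 = 14.8333
Step 2: Compute squared deviations from the mean:
  (8 - 14.8333)^2 = 46.6944
  (18 - 14.8333)^2 = 10.0278
  (14 - 14.8333)^2 = 0.6944
  (13 - 14.8333)^2 = 3.3611
  (20 - 14.8333)^2 = 26.6944
  (16 - 14.8333)^2 = 1.3611
Step 3: Sum of squared deviations = 88.8333
Step 4: Population variance = 88.8333 / 6 = 14.8056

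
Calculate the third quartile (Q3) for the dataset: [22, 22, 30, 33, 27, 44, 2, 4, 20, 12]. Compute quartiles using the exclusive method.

30.75

Step 1: Sort the data: [2, 4, 12, 20, 22, 22, 27, 30, 33, 44]
Step 2: n = 10
Step 3: Using the exclusive quartile method:
  Q1 = 10
  Q2 (median) = 22
  Q3 = 30.75
  IQR = Q3 - Q1 = 30.75 - 10 = 20.75
Step 4: Q3 = 30.75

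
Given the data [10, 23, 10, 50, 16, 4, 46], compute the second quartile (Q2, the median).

16

Step 1: Sort the data: [4, 10, 10, 16, 23, 46, 50]
Step 2: n = 7
Step 3: Q2 is the median. Since n is odd, it is the middle value at position 4: 16
Step 4: Q2 = 16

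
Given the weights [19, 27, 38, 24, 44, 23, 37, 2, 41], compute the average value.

28.3333

Step 1: Sum all values: 19 + 27 + 38 + 24 + 44 + 23 + 37 + 2 + 41 = 255
Step 2: Count the number of values: n = 9
Step 3: Mean = sum / n = 255 / 9 = 28.3333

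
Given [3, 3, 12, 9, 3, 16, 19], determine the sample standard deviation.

6.6512

Step 1: Compute the mean: 9.2857
Step 2: Sum of squared deviations from the mean: 265.4286
Step 3: Sample variance = 265.4286 / 6 = 44.2381
Step 4: Standard deviation = sqrt(44.2381) = 6.6512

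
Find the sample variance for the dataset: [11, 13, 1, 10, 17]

34.8

Step 1: Compute the mean: (11 + 13 + 1 + 10 + 17) / 5 = 10.4
Step 2: Compute squared deviations from the mean:
  (11 - 10.4)^2 = 0.36
  (13 - 10.4)^2 = 6.76
  (1 - 10.4)^2 = 88.36
  (10 - 10.4)^2 = 0.16
  (17 - 10.4)^2 = 43.56
Step 3: Sum of squared deviations = 139.2
Step 4: Sample variance = 139.2 / 4 = 34.8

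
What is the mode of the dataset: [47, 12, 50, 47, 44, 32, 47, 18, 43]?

47

Step 1: Count the frequency of each value:
  12: appears 1 time(s)
  18: appears 1 time(s)
  32: appears 1 time(s)
  43: appears 1 time(s)
  44: appears 1 time(s)
  47: appears 3 time(s)
  50: appears 1 time(s)
Step 2: The value 47 appears most frequently (3 times).
Step 3: Mode = 47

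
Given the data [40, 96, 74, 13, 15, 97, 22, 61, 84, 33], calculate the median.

50.5

Step 1: Sort the data in ascending order: [13, 15, 22, 33, 40, 61, 74, 84, 96, 97]
Step 2: The number of values is n = 10.
Step 3: Since n is even, the median is the average of positions 5 and 6:
  Median = (40 + 61) / 2 = 50.5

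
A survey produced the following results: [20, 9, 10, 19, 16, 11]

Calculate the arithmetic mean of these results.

14.1667

Step 1: Sum all values: 20 + 9 + 10 + 19 + 16 + 11 = 85
Step 2: Count the number of values: n = 6
Step 3: Mean = sum / n = 85 / 6 = 14.1667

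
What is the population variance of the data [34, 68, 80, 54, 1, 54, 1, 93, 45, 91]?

982.49

Step 1: Compute the mean: (34 + 68 + 80 + 54 + 1 + 54 + 1 + 93 + 45 + 91) / 10 = 52.1
Step 2: Compute squared deviations from the mean:
  (34 - 52.1)^2 = 327.61
  (68 - 52.1)^2 = 252.81
  (80 - 52.1)^2 = 778.41
  (54 - 52.1)^2 = 3.61
  (1 - 52.1)^2 = 2611.21
  (54 - 52.1)^2 = 3.61
  (1 - 52.1)^2 = 2611.21
  (93 - 52.1)^2 = 1672.81
  (45 - 52.1)^2 = 50.41
  (91 - 52.1)^2 = 1513.21
Step 3: Sum of squared deviations = 9824.9
Step 4: Population variance = 9824.9 / 10 = 982.49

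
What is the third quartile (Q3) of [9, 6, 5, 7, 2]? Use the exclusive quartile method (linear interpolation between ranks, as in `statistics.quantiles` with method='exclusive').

8

Step 1: Sort the data: [2, 5, 6, 7, 9]
Step 2: n = 5
Step 3: Using the exclusive quartile method:
  Q1 = 3.5
  Q2 (median) = 6
  Q3 = 8
  IQR = Q3 - Q1 = 8 - 3.5 = 4.5
Step 4: Q3 = 8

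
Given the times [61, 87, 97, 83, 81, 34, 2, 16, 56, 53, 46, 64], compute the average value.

56.6667

Step 1: Sum all values: 61 + 87 + 97 + 83 + 81 + 34 + 2 + 16 + 56 + 53 + 46 + 64 = 680
Step 2: Count the number of values: n = 12
Step 3: Mean = sum / n = 680 / 12 = 56.6667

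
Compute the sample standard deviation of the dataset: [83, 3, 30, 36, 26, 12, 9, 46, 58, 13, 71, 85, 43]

27.9241

Step 1: Compute the mean: 39.6154
Step 2: Sum of squared deviations from the mean: 9357.0769
Step 3: Sample variance = 9357.0769 / 12 = 779.7564
Step 4: Standard deviation = sqrt(779.7564) = 27.9241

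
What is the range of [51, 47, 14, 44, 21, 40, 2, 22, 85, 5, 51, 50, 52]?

83

Step 1: Identify the maximum value: max = 85
Step 2: Identify the minimum value: min = 2
Step 3: Range = max - min = 85 - 2 = 83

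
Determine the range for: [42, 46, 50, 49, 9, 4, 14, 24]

46

Step 1: Identify the maximum value: max = 50
Step 2: Identify the minimum value: min = 4
Step 3: Range = max - min = 50 - 4 = 46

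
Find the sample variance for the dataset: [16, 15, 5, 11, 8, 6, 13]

18.9524

Step 1: Compute the mean: (16 + 15 + 5 + 11 + 8 + 6 + 13) / 7 = 10.5714
Step 2: Compute squared deviations from the mean:
  (16 - 10.5714)^2 = 29.4694
  (15 - 10.5714)^2 = 19.6122
  (5 - 10.5714)^2 = 31.0408
  (11 - 10.5714)^2 = 0.1837
  (8 - 10.5714)^2 = 6.6122
  (6 - 10.5714)^2 = 20.898
  (13 - 10.5714)^2 = 5.898
Step 3: Sum of squared deviations = 113.7143
Step 4: Sample variance = 113.7143 / 6 = 18.9524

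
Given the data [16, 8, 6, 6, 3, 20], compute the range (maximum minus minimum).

17

Step 1: Identify the maximum value: max = 20
Step 2: Identify the minimum value: min = 3
Step 3: Range = max - min = 20 - 3 = 17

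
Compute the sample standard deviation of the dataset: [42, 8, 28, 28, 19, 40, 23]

11.81

Step 1: Compute the mean: 26.8571
Step 2: Sum of squared deviations from the mean: 836.8571
Step 3: Sample variance = 836.8571 / 6 = 139.4762
Step 4: Standard deviation = sqrt(139.4762) = 11.81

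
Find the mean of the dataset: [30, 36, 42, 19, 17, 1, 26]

24.4286

Step 1: Sum all values: 30 + 36 + 42 + 19 + 17 + 1 + 26 = 171
Step 2: Count the number of values: n = 7
Step 3: Mean = sum / n = 171 / 7 = 24.4286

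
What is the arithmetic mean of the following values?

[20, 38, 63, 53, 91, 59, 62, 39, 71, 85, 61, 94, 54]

60.7692

Step 1: Sum all values: 20 + 38 + 63 + 53 + 91 + 59 + 62 + 39 + 71 + 85 + 61 + 94 + 54 = 790
Step 2: Count the number of values: n = 13
Step 3: Mean = sum / n = 790 / 13 = 60.7692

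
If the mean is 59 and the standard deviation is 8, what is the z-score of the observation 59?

0

Step 1: Recall the z-score formula: z = (x - mu) / sigma
Step 2: Substitute values: z = (59 - 59) / 8
Step 3: z = 0 / 8 = 0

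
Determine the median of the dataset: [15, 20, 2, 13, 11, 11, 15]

13

Step 1: Sort the data in ascending order: [2, 11, 11, 13, 15, 15, 20]
Step 2: The number of values is n = 7.
Step 3: Since n is odd, the median is the middle value at position 4: 13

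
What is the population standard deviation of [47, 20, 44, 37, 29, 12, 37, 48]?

12.1835

Step 1: Compute the mean: 34.25
Step 2: Sum of squared deviations from the mean: 1187.5
Step 3: Population variance = 1187.5 / 8 = 148.4375
Step 4: Standard deviation = sqrt(148.4375) = 12.1835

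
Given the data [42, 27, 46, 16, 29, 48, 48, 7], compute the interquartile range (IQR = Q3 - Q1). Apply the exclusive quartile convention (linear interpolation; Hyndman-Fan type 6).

28.75

Step 1: Sort the data: [7, 16, 27, 29, 42, 46, 48, 48]
Step 2: n = 8
Step 3: Using the exclusive quartile method:
  Q1 = 18.75
  Q2 (median) = 35.5
  Q3 = 47.5
  IQR = Q3 - Q1 = 47.5 - 18.75 = 28.75
Step 4: IQR = 28.75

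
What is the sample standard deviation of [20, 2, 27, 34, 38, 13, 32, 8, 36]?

13.1624

Step 1: Compute the mean: 23.3333
Step 2: Sum of squared deviations from the mean: 1386
Step 3: Sample variance = 1386 / 8 = 173.25
Step 4: Standard deviation = sqrt(173.25) = 13.1624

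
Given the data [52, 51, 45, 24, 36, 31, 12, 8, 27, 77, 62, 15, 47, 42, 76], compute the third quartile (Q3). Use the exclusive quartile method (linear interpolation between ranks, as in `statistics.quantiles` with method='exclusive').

52

Step 1: Sort the data: [8, 12, 15, 24, 27, 31, 36, 42, 45, 47, 51, 52, 62, 76, 77]
Step 2: n = 15
Step 3: Using the exclusive quartile method:
  Q1 = 24
  Q2 (median) = 42
  Q3 = 52
  IQR = Q3 - Q1 = 52 - 24 = 28
Step 4: Q3 = 52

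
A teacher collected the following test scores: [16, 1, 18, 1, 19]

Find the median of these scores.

16

Step 1: Sort the data in ascending order: [1, 1, 16, 18, 19]
Step 2: The number of values is n = 5.
Step 3: Since n is odd, the median is the middle value at position 3: 16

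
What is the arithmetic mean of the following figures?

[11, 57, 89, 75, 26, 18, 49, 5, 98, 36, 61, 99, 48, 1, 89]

50.8

Step 1: Sum all values: 11 + 57 + 89 + 75 + 26 + 18 + 49 + 5 + 98 + 36 + 61 + 99 + 48 + 1 + 89 = 762
Step 2: Count the number of values: n = 15
Step 3: Mean = sum / n = 762 / 15 = 50.8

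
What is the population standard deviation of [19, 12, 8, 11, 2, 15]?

5.3359

Step 1: Compute the mean: 11.1667
Step 2: Sum of squared deviations from the mean: 170.8333
Step 3: Population variance = 170.8333 / 6 = 28.4722
Step 4: Standard deviation = sqrt(28.4722) = 5.3359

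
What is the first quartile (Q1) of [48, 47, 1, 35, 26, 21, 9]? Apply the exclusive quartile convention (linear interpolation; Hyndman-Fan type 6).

9

Step 1: Sort the data: [1, 9, 21, 26, 35, 47, 48]
Step 2: n = 7
Step 3: Using the exclusive quartile method:
  Q1 = 9
  Q2 (median) = 26
  Q3 = 47
  IQR = Q3 - Q1 = 47 - 9 = 38
Step 4: Q1 = 9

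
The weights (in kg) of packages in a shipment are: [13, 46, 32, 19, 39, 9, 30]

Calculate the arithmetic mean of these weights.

26.8571

Step 1: Sum all values: 13 + 46 + 32 + 19 + 39 + 9 + 30 = 188
Step 2: Count the number of values: n = 7
Step 3: Mean = sum / n = 188 / 7 = 26.8571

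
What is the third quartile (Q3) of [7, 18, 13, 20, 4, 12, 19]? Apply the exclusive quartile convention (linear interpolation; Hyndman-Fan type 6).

19

Step 1: Sort the data: [4, 7, 12, 13, 18, 19, 20]
Step 2: n = 7
Step 3: Using the exclusive quartile method:
  Q1 = 7
  Q2 (median) = 13
  Q3 = 19
  IQR = Q3 - Q1 = 19 - 7 = 12
Step 4: Q3 = 19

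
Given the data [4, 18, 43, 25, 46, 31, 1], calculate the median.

25

Step 1: Sort the data in ascending order: [1, 4, 18, 25, 31, 43, 46]
Step 2: The number of values is n = 7.
Step 3: Since n is odd, the median is the middle value at position 4: 25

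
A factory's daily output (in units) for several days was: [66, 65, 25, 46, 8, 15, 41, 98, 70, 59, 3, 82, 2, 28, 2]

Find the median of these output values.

41

Step 1: Sort the data in ascending order: [2, 2, 3, 8, 15, 25, 28, 41, 46, 59, 65, 66, 70, 82, 98]
Step 2: The number of values is n = 15.
Step 3: Since n is odd, the median is the middle value at position 8: 41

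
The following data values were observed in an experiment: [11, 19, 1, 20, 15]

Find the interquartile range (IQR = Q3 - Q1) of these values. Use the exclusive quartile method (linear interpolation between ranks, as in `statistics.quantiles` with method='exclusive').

13.5

Step 1: Sort the data: [1, 11, 15, 19, 20]
Step 2: n = 5
Step 3: Using the exclusive quartile method:
  Q1 = 6
  Q2 (median) = 15
  Q3 = 19.5
  IQR = Q3 - Q1 = 19.5 - 6 = 13.5
Step 4: IQR = 13.5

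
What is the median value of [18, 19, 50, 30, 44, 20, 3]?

20

Step 1: Sort the data in ascending order: [3, 18, 19, 20, 30, 44, 50]
Step 2: The number of values is n = 7.
Step 3: Since n is odd, the median is the middle value at position 4: 20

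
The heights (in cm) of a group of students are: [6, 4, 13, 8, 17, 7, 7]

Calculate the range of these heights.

13

Step 1: Identify the maximum value: max = 17
Step 2: Identify the minimum value: min = 4
Step 3: Range = max - min = 17 - 4 = 13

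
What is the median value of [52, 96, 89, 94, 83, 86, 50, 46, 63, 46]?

73

Step 1: Sort the data in ascending order: [46, 46, 50, 52, 63, 83, 86, 89, 94, 96]
Step 2: The number of values is n = 10.
Step 3: Since n is even, the median is the average of positions 5 and 6:
  Median = (63 + 83) / 2 = 73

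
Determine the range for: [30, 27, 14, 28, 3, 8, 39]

36

Step 1: Identify the maximum value: max = 39
Step 2: Identify the minimum value: min = 3
Step 3: Range = max - min = 39 - 3 = 36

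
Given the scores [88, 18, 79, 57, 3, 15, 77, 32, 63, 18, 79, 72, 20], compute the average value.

47.7692

Step 1: Sum all values: 88 + 18 + 79 + 57 + 3 + 15 + 77 + 32 + 63 + 18 + 79 + 72 + 20 = 621
Step 2: Count the number of values: n = 13
Step 3: Mean = sum / n = 621 / 13 = 47.7692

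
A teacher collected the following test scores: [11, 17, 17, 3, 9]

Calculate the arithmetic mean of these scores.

11.4

Step 1: Sum all values: 11 + 17 + 17 + 3 + 9 = 57
Step 2: Count the number of values: n = 5
Step 3: Mean = sum / n = 57 / 5 = 11.4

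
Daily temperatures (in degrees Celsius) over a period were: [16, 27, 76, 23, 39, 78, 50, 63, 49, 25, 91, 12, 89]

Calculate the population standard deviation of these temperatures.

26.9257

Step 1: Compute the mean: 49.0769
Step 2: Sum of squared deviations from the mean: 9424.9231
Step 3: Population variance = 9424.9231 / 13 = 724.9941
Step 4: Standard deviation = sqrt(724.9941) = 26.9257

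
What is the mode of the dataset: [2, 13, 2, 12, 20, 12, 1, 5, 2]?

2

Step 1: Count the frequency of each value:
  1: appears 1 time(s)
  2: appears 3 time(s)
  5: appears 1 time(s)
  12: appears 2 time(s)
  13: appears 1 time(s)
  20: appears 1 time(s)
Step 2: The value 2 appears most frequently (3 times).
Step 3: Mode = 2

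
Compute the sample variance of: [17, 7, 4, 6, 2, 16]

39.8667

Step 1: Compute the mean: (17 + 7 + 4 + 6 + 2 + 16) / 6 = 8.6667
Step 2: Compute squared deviations from the mean:
  (17 - 8.6667)^2 = 69.4444
  (7 - 8.6667)^2 = 2.7778
  (4 - 8.6667)^2 = 21.7778
  (6 - 8.6667)^2 = 7.1111
  (2 - 8.6667)^2 = 44.4444
  (16 - 8.6667)^2 = 53.7778
Step 3: Sum of squared deviations = 199.3333
Step 4: Sample variance = 199.3333 / 5 = 39.8667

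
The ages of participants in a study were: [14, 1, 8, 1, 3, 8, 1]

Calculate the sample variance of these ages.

25.1429

Step 1: Compute the mean: (14 + 1 + 8 + 1 + 3 + 8 + 1) / 7 = 5.1429
Step 2: Compute squared deviations from the mean:
  (14 - 5.1429)^2 = 78.449
  (1 - 5.1429)^2 = 17.1633
  (8 - 5.1429)^2 = 8.1633
  (1 - 5.1429)^2 = 17.1633
  (3 - 5.1429)^2 = 4.5918
  (8 - 5.1429)^2 = 8.1633
  (1 - 5.1429)^2 = 17.1633
Step 3: Sum of squared deviations = 150.8571
Step 4: Sample variance = 150.8571 / 6 = 25.1429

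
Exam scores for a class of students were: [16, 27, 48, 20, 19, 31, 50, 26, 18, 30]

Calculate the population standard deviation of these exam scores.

11.3512

Step 1: Compute the mean: 28.5
Step 2: Sum of squared deviations from the mean: 1288.5
Step 3: Population variance = 1288.5 / 10 = 128.85
Step 4: Standard deviation = sqrt(128.85) = 11.3512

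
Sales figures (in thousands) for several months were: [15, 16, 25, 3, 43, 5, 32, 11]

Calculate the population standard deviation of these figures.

12.8525

Step 1: Compute the mean: 18.75
Step 2: Sum of squared deviations from the mean: 1321.5
Step 3: Population variance = 1321.5 / 8 = 165.1875
Step 4: Standard deviation = sqrt(165.1875) = 12.8525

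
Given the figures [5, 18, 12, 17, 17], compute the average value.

13.8

Step 1: Sum all values: 5 + 18 + 12 + 17 + 17 = 69
Step 2: Count the number of values: n = 5
Step 3: Mean = sum / n = 69 / 5 = 13.8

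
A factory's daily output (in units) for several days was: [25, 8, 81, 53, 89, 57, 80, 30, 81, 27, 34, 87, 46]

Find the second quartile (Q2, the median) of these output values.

53

Step 1: Sort the data: [8, 25, 27, 30, 34, 46, 53, 57, 80, 81, 81, 87, 89]
Step 2: n = 13
Step 3: Q2 is the median. Since n is odd, it is the middle value at position 7: 53
Step 4: Q2 = 53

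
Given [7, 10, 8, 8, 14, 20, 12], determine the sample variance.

20.9048

Step 1: Compute the mean: (7 + 10 + 8 + 8 + 14 + 20 + 12) / 7 = 11.2857
Step 2: Compute squared deviations from the mean:
  (7 - 11.2857)^2 = 18.3673
  (10 - 11.2857)^2 = 1.6531
  (8 - 11.2857)^2 = 10.7959
  (8 - 11.2857)^2 = 10.7959
  (14 - 11.2857)^2 = 7.3673
  (20 - 11.2857)^2 = 75.9388
  (12 - 11.2857)^2 = 0.5102
Step 3: Sum of squared deviations = 125.4286
Step 4: Sample variance = 125.4286 / 6 = 20.9048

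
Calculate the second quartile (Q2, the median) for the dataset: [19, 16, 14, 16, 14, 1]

15

Step 1: Sort the data: [1, 14, 14, 16, 16, 19]
Step 2: n = 6
Step 3: Q2 is the median. Since n is even, it is the average of the values at positions 3 and 4:
  Q2 = (14 + 16) / 2 = 15
Step 4: Q2 = 15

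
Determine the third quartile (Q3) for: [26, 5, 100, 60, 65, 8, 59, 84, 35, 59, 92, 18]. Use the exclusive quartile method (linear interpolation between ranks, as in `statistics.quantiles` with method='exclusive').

79.25

Step 1: Sort the data: [5, 8, 18, 26, 35, 59, 59, 60, 65, 84, 92, 100]
Step 2: n = 12
Step 3: Using the exclusive quartile method:
  Q1 = 20
  Q2 (median) = 59
  Q3 = 79.25
  IQR = Q3 - Q1 = 79.25 - 20 = 59.25
Step 4: Q3 = 79.25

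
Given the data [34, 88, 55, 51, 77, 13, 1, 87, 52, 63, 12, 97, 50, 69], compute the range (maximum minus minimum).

96

Step 1: Identify the maximum value: max = 97
Step 2: Identify the minimum value: min = 1
Step 3: Range = max - min = 97 - 1 = 96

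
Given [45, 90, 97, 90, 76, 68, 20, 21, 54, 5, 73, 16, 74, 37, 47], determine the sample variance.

885.0286

Step 1: Compute the mean: (45 + 90 + 97 + 90 + 76 + 68 + 20 + 21 + 54 + 5 + 73 + 16 + 74 + 37 + 47) / 15 = 54.2
Step 2: Compute squared deviations from the mean:
  (45 - 54.2)^2 = 84.64
  (90 - 54.2)^2 = 1281.64
  (97 - 54.2)^2 = 1831.84
  (90 - 54.2)^2 = 1281.64
  (76 - 54.2)^2 = 475.24
  (68 - 54.2)^2 = 190.44
  (20 - 54.2)^2 = 1169.64
  (21 - 54.2)^2 = 1102.24
  (54 - 54.2)^2 = 0.04
  (5 - 54.2)^2 = 2420.64
  (73 - 54.2)^2 = 353.44
  (16 - 54.2)^2 = 1459.24
  (74 - 54.2)^2 = 392.04
  (37 - 54.2)^2 = 295.84
  (47 - 54.2)^2 = 51.84
Step 3: Sum of squared deviations = 12390.4
Step 4: Sample variance = 12390.4 / 14 = 885.0286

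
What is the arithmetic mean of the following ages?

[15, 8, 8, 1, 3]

7

Step 1: Sum all values: 15 + 8 + 8 + 1 + 3 = 35
Step 2: Count the number of values: n = 5
Step 3: Mean = sum / n = 35 / 5 = 7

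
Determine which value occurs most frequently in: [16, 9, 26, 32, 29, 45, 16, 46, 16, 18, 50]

16

Step 1: Count the frequency of each value:
  9: appears 1 time(s)
  16: appears 3 time(s)
  18: appears 1 time(s)
  26: appears 1 time(s)
  29: appears 1 time(s)
  32: appears 1 time(s)
  45: appears 1 time(s)
  46: appears 1 time(s)
  50: appears 1 time(s)
Step 2: The value 16 appears most frequently (3 times).
Step 3: Mode = 16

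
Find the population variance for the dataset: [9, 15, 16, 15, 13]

6.24

Step 1: Compute the mean: (9 + 15 + 16 + 15 + 13) / 5 = 13.6
Step 2: Compute squared deviations from the mean:
  (9 - 13.6)^2 = 21.16
  (15 - 13.6)^2 = 1.96
  (16 - 13.6)^2 = 5.76
  (15 - 13.6)^2 = 1.96
  (13 - 13.6)^2 = 0.36
Step 3: Sum of squared deviations = 31.2
Step 4: Population variance = 31.2 / 5 = 6.24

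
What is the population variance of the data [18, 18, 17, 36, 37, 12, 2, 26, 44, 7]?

170.21

Step 1: Compute the mean: (18 + 18 + 17 + 36 + 37 + 12 + 2 + 26 + 44 + 7) / 10 = 21.7
Step 2: Compute squared deviations from the mean:
  (18 - 21.7)^2 = 13.69
  (18 - 21.7)^2 = 13.69
  (17 - 21.7)^2 = 22.09
  (36 - 21.7)^2 = 204.49
  (37 - 21.7)^2 = 234.09
  (12 - 21.7)^2 = 94.09
  (2 - 21.7)^2 = 388.09
  (26 - 21.7)^2 = 18.49
  (44 - 21.7)^2 = 497.29
  (7 - 21.7)^2 = 216.09
Step 3: Sum of squared deviations = 1702.1
Step 4: Population variance = 1702.1 / 10 = 170.21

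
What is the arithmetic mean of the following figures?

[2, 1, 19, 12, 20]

10.8

Step 1: Sum all values: 2 + 1 + 19 + 12 + 20 = 54
Step 2: Count the number of values: n = 5
Step 3: Mean = sum / n = 54 / 5 = 10.8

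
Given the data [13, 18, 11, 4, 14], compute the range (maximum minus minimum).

14

Step 1: Identify the maximum value: max = 18
Step 2: Identify the minimum value: min = 4
Step 3: Range = max - min = 18 - 4 = 14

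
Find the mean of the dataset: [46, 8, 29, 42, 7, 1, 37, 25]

24.375

Step 1: Sum all values: 46 + 8 + 29 + 42 + 7 + 1 + 37 + 25 = 195
Step 2: Count the number of values: n = 8
Step 3: Mean = sum / n = 195 / 8 = 24.375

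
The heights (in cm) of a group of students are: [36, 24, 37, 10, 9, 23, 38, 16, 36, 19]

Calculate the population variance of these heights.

115.76

Step 1: Compute the mean: (36 + 24 + 37 + 10 + 9 + 23 + 38 + 16 + 36 + 19) / 10 = 24.8
Step 2: Compute squared deviations from the mean:
  (36 - 24.8)^2 = 125.44
  (24 - 24.8)^2 = 0.64
  (37 - 24.8)^2 = 148.84
  (10 - 24.8)^2 = 219.04
  (9 - 24.8)^2 = 249.64
  (23 - 24.8)^2 = 3.24
  (38 - 24.8)^2 = 174.24
  (16 - 24.8)^2 = 77.44
  (36 - 24.8)^2 = 125.44
  (19 - 24.8)^2 = 33.64
Step 3: Sum of squared deviations = 1157.6
Step 4: Population variance = 1157.6 / 10 = 115.76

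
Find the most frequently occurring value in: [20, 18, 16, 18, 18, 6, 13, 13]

18

Step 1: Count the frequency of each value:
  6: appears 1 time(s)
  13: appears 2 time(s)
  16: appears 1 time(s)
  18: appears 3 time(s)
  20: appears 1 time(s)
Step 2: The value 18 appears most frequently (3 times).
Step 3: Mode = 18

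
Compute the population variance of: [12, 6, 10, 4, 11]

9.44

Step 1: Compute the mean: (12 + 6 + 10 + 4 + 11) / 5 = 8.6
Step 2: Compute squared deviations from the mean:
  (12 - 8.6)^2 = 11.56
  (6 - 8.6)^2 = 6.76
  (10 - 8.6)^2 = 1.96
  (4 - 8.6)^2 = 21.16
  (11 - 8.6)^2 = 5.76
Step 3: Sum of squared deviations = 47.2
Step 4: Population variance = 47.2 / 5 = 9.44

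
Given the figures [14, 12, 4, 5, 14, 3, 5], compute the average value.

8.1429

Step 1: Sum all values: 14 + 12 + 4 + 5 + 14 + 3 + 5 = 57
Step 2: Count the number of values: n = 7
Step 3: Mean = sum / n = 57 / 7 = 8.1429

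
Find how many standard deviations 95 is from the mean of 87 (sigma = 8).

1

Step 1: Recall the z-score formula: z = (x - mu) / sigma
Step 2: Substitute values: z = (95 - 87) / 8
Step 3: z = 8 / 8 = 1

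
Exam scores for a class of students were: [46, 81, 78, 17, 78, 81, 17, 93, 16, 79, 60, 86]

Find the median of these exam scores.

78

Step 1: Sort the data in ascending order: [16, 17, 17, 46, 60, 78, 78, 79, 81, 81, 86, 93]
Step 2: The number of values is n = 12.
Step 3: Since n is even, the median is the average of positions 6 and 7:
  Median = (78 + 78) / 2 = 78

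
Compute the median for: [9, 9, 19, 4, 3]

9

Step 1: Sort the data in ascending order: [3, 4, 9, 9, 19]
Step 2: The number of values is n = 5.
Step 3: Since n is odd, the median is the middle value at position 3: 9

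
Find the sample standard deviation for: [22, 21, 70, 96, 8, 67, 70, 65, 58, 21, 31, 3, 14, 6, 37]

29.2366

Step 1: Compute the mean: 39.2667
Step 2: Sum of squared deviations from the mean: 11966.9333
Step 3: Sample variance = 11966.9333 / 14 = 854.781
Step 4: Standard deviation = sqrt(854.781) = 29.2366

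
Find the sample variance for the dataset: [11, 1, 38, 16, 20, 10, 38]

200.1429

Step 1: Compute the mean: (11 + 1 + 38 + 16 + 20 + 10 + 38) / 7 = 19.1429
Step 2: Compute squared deviations from the mean:
  (11 - 19.1429)^2 = 66.3061
  (1 - 19.1429)^2 = 329.1633
  (38 - 19.1429)^2 = 355.5918
  (16 - 19.1429)^2 = 9.8776
  (20 - 19.1429)^2 = 0.7347
  (10 - 19.1429)^2 = 83.5918
  (38 - 19.1429)^2 = 355.5918
Step 3: Sum of squared deviations = 1200.8571
Step 4: Sample variance = 1200.8571 / 6 = 200.1429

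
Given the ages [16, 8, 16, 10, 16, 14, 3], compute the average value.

11.8571

Step 1: Sum all values: 16 + 8 + 16 + 10 + 16 + 14 + 3 = 83
Step 2: Count the number of values: n = 7
Step 3: Mean = sum / n = 83 / 7 = 11.8571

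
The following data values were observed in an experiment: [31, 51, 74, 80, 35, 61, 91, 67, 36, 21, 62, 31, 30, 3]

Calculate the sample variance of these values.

634.8407

Step 1: Compute the mean: (31 + 51 + 74 + 80 + 35 + 61 + 91 + 67 + 36 + 21 + 62 + 31 + 30 + 3) / 14 = 48.0714
Step 2: Compute squared deviations from the mean:
  (31 - 48.0714)^2 = 291.4337
  (51 - 48.0714)^2 = 8.5765
  (74 - 48.0714)^2 = 672.2908
  (80 - 48.0714)^2 = 1019.4337
  (35 - 48.0714)^2 = 170.8622
  (61 - 48.0714)^2 = 167.148
  (91 - 48.0714)^2 = 1842.8622
  (67 - 48.0714)^2 = 358.2908
  (36 - 48.0714)^2 = 145.7194
  (21 - 48.0714)^2 = 732.8622
  (62 - 48.0714)^2 = 194.0051
  (31 - 48.0714)^2 = 291.4337
  (30 - 48.0714)^2 = 326.5765
  (3 - 48.0714)^2 = 2031.4337
Step 3: Sum of squared deviations = 8252.9286
Step 4: Sample variance = 8252.9286 / 13 = 634.8407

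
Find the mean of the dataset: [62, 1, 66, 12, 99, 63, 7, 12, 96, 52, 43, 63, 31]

46.6923

Step 1: Sum all values: 62 + 1 + 66 + 12 + 99 + 63 + 7 + 12 + 96 + 52 + 43 + 63 + 31 = 607
Step 2: Count the number of values: n = 13
Step 3: Mean = sum / n = 607 / 13 = 46.6923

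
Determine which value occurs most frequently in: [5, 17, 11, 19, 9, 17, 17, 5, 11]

17

Step 1: Count the frequency of each value:
  5: appears 2 time(s)
  9: appears 1 time(s)
  11: appears 2 time(s)
  17: appears 3 time(s)
  19: appears 1 time(s)
Step 2: The value 17 appears most frequently (3 times).
Step 3: Mode = 17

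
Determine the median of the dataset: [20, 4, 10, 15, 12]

12

Step 1: Sort the data in ascending order: [4, 10, 12, 15, 20]
Step 2: The number of values is n = 5.
Step 3: Since n is odd, the median is the middle value at position 3: 12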